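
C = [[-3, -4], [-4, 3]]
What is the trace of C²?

50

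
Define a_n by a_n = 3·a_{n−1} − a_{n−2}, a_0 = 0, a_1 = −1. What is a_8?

−987

With companion matrix C = [[3, −1], [1, 0]], [a_n, a_{n−1}]ᵀ = C·[a_{n−1}, a_{n−2}]ᵀ, so [a_8, a_7]ᵀ = C⁷·[a_1, a_0]ᵀ.
C⁷ = [[987, −377], [377, −144]], giving [a_8, a_7]ᵀ = [[−987], [−377]].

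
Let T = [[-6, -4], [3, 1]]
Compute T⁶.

[[2724, 2660], [-1995, -1931]]

tr T = -5 and det T = 6, so the characteristic polynomial is λ² − (-5)λ + (6) with roots -3 and -2.
Eigenvectors give P = [[4, 1], [-3, -1]] with P⁻¹ = [[1, 1], [-3, -4]], and T = P·diag(-3, -2)·P⁻¹.
Then T⁶ = P·diag(729, 64)·P⁻¹ = [[2916, 64], [-2187, -64]] · [[1, 1], [-3, -4]] = [[2724, 2660], [-1995, -1931]].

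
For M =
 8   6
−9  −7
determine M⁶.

tr M = 1 and det M = −2, so the characteristic polynomial is λ² − (1)λ + (−2) with roots −1 and 2.
Eigenvectors give P = [[−2, 1], [3, −1]] with P⁻¹ = [[1, 1], [3, 2]], and M = P·diag(−1, 2)·P⁻¹.
Then M⁶ = P·diag(1, 64)·P⁻¹ = [[−2, 64], [3, −64]] · [[1, 1], [3, 2]] = [[190, 126], [−189, −125]].

[[190, 126], [−189, −125]]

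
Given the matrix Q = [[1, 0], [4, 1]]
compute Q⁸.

[[1, 0], [32, 1]]

Q = I + N where N = [[0, 0], [4, 0]] is strictly lower-triangular, so N² = 0.
(I + N)⁸ = I + 8·N = [[1, 0], [32, 1]].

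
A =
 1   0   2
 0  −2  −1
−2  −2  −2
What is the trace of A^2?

5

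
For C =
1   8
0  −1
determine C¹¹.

[[1, 8], [0, −1]]

C² = I (check: tr C = 0 and det C = −1), so C¹¹ = C since 11 is odd.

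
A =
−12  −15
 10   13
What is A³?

[[−78, −105], [70, 97]]

tr A = 1 and det A = −6, so the characteristic polynomial is λ² − (1)λ + (−6) with roots −2 and 3.
Eigenvectors give P = [[−3, 1], [2, −1]] with P⁻¹ = [[−1, −1], [−2, −3]], and A = P·diag(−2, 3)·P⁻¹.
Then A³ = P·diag(−8, 27)·P⁻¹ = [[24, 27], [−16, −27]] · [[−1, −1], [−2, −3]] = [[−78, −105], [70, 97]].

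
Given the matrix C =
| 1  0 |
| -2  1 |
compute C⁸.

[[1, 0], [-16, 1]]

C = I + N where N = [[0, 0], [-2, 0]] is strictly lower-triangular, so N² = 0.
(I + N)⁸ = I + 8·N = [[1, 0], [-16, 1]].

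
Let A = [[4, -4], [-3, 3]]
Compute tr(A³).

A² = [[28, -28], [-21, 21]]
A³ = [[196, -196], [-147, 147]]

343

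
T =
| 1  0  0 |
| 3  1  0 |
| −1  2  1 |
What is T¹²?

T = I + N where N = [[0, 0, 0], [3, 0, 0], [−1, 2, 0]] is strictly lower-triangular, so N³ = 0.
(I + N)¹² = I + 12·N + 66·N² = [[1, 0, 0], [36, 1, 0], [384, 24, 1]].

[[1, 0, 0], [36, 1, 0], [384, 24, 1]]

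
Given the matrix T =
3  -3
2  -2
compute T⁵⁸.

[[3, -3], [2, -2]]

T² = T (a projection; rank 1, trace 1), so T⁵⁸ = T.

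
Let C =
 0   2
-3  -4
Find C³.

C² = [[-6, -8], [12, 10]]
C³ = [[24, 20], [-30, -16]]

[[24, 20], [-30, -16]]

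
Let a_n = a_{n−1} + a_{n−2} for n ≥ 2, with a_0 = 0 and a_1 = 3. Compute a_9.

102

With companion matrix C = [[1, 1], [1, 0]], [a_n, a_{n−1}]ᵀ = C·[a_{n−1}, a_{n−2}]ᵀ, so [a_9, a_8]ᵀ = C^8·[a_1, a_0]ᵀ.
C^8 = [[34, 21], [21, 13]], giving [a_9, a_8]ᵀ = [[102], [63]].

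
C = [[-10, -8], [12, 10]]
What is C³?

[[-40, -32], [48, 40]]

tr C = 0 and det C = -4, so the characteristic polynomial is λ² − (0)λ + (-4) with roots -2 and 2.
Eigenvectors give P = [[-1, 2], [1, -3]] with P⁻¹ = [[-3, -2], [-1, -1]], and C = P·diag(-2, 2)·P⁻¹.
Then C³ = P·diag(-8, 8)·P⁻¹ = [[8, 16], [-8, -24]] · [[-3, -2], [-1, -1]] = [[-40, -32], [48, 40]].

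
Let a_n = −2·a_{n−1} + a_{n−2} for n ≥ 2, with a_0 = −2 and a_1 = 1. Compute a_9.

1801

With companion matrix M = [[−2, 1], [1, 0]], [a_n, a_{n−1}]ᵀ = M·[a_{n−1}, a_{n−2}]ᵀ, so [a_9, a_8]ᵀ = M^8·[a_1, a_0]ᵀ.
M^8 = [[985, −408], [−408, 169]], giving [a_9, a_8]ᵀ = [[1801], [−746]].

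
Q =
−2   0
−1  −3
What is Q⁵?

[[−32, 0], [−211, −243]]

tr Q = −5 and det Q = 6, so the characteristic polynomial is λ² − (−5)λ + (6) with roots −3 and −2.
Eigenvectors give P = [[0, 1], [−1, −1]] with P⁻¹ = [[−1, −1], [1, 0]], and Q = P·diag(−3, −2)·P⁻¹.
Then Q⁵ = P·diag(−243, −32)·P⁻¹ = [[0, −32], [243, 32]] · [[−1, −1], [1, 0]] = [[−32, 0], [−211, −243]].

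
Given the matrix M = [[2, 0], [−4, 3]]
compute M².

[[4, 0], [−20, 9]]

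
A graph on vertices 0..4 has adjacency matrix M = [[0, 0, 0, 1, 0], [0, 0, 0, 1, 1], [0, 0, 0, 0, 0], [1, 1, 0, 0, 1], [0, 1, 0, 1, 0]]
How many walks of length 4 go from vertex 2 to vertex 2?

The number of length-4 walks from vertex 2 to vertex 2 is entry (2,2) of M^4, where M is the adjacency matrix.
M^2 = [[1, 1, 0, 0, 1], [1, 2, 0, 1, 1], [0, 0, 0, 0, 0], [0, 1, 0, 3, 1], [1, 1, 0, 1, 2]]
M^3 = [[0, 1, 0, 3, 1], [1, 2, 0, 4, 3], [0, 0, 0, 0, 0], [3, 4, 0, 2, 4], [1, 3, 0, 4, 2]]
M^4 = [[3, 4, 0, 2, 4], [4, 7, 0, 6, 6], [0, 0, 0, 0, 0], [2, 6, 0, 11, 6], [4, 6, 0, 6, 7]]

0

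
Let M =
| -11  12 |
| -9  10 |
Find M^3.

[[-35, 36], [-27, 28]]

tr M = -1 and det M = -2, so the characteristic polynomial is λ² − (-1)λ + (-2) with roots -2 and 1.
Eigenvectors give P = [[4, 1], [3, 1]] with P⁻¹ = [[1, -1], [-3, 4]], and M = P·diag(-2, 1)·P⁻¹.
Then M^3 = P·diag(-8, 1)·P⁻¹ = [[-32, 1], [-24, 1]] · [[1, -1], [-3, 4]] = [[-35, 36], [-27, 28]].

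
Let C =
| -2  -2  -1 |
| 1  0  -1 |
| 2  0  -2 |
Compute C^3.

[[16, 0, -16], [8, 8, 4], [16, 16, 8]]

C^2 = [[0, 4, 6], [-4, -2, 1], [-8, -4, 2]]
C^3 = [[16, 0, -16], [8, 8, 4], [16, 16, 8]]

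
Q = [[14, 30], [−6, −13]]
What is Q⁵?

tr Q = 1 and det Q = −2, so the characteristic polynomial is λ² − (1)λ + (−2) with roots 2 and −1.
Eigenvectors give P = [[5, −2], [−2, 1]] with P⁻¹ = [[1, 2], [2, 5]], and Q = P·diag(2, −1)·P⁻¹.
Then Q⁵ = P·diag(32, −1)·P⁻¹ = [[160, 2], [−64, −1]] · [[1, 2], [2, 5]] = [[164, 330], [−66, −133]].

[[164, 330], [−66, −133]]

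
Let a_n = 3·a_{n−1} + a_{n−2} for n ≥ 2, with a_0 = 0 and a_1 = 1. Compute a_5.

With companion matrix C = [[3, 1], [1, 0]], [a_n, a_{n−1}]ᵀ = C·[a_{n−1}, a_{n−2}]ᵀ, so [a_5, a_4]ᵀ = C^4·[a_1, a_0]ᵀ.
C^4 = [[109, 33], [33, 10]], giving [a_5, a_4]ᵀ = [[109], [33]].

109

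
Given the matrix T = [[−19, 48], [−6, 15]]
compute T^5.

tr T = −4 and det T = 3, so the characteristic polynomial is λ² − (−4)λ + (3) with roots −3 and −1.
Eigenvectors give P = [[3, 8], [1, 3]] with P⁻¹ = [[3, −8], [−1, 3]], and T = P·diag(−3, −1)·P⁻¹.
Then T^5 = P·diag(−243, −1)·P⁻¹ = [[−729, −8], [−243, −3]] · [[3, −8], [−1, 3]] = [[−2179, 5808], [−726, 1935]].

[[−2179, 5808], [−726, 1935]]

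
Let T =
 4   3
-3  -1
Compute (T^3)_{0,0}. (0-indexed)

1

T^2 = [[7, 9], [-9, -8]]
T^3 = [[1, 12], [-12, -19]]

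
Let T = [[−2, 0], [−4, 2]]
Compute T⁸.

tr T = 0 and det T = −4, so the characteristic polynomial is λ² − (0)λ + (−4) with roots 2 and −2.
Eigenvectors give P = [[0, 1], [−1, 1]] with P⁻¹ = [[1, −1], [1, 0]], and T = P·diag(2, −2)·P⁻¹.
Then T⁸ = P·diag(256, 256)·P⁻¹ = [[0, 256], [−256, 256]] · [[1, −1], [1, 0]] = [[256, 0], [0, 256]].

[[256, 0], [0, 256]]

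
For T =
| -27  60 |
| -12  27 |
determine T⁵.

[[-2187, 4860], [-972, 2187]]

tr T = 0 and det T = -9, so the characteristic polynomial is λ² − (0)λ + (-9) with roots -3 and 3.
Eigenvectors give P = [[5, 2], [2, 1]] with P⁻¹ = [[1, -2], [-2, 5]], and T = P·diag(-3, 3)·P⁻¹.
Then T⁵ = P·diag(-243, 243)·P⁻¹ = [[-1215, 486], [-486, 243]] · [[1, -2], [-2, 5]] = [[-2187, 4860], [-972, 2187]].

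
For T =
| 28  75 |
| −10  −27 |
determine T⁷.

[[13762, 34725], [−4630, −11703]]

tr T = 1 and det T = −6, so the characteristic polynomial is λ² − (1)λ + (−6) with roots −2 and 3.
Eigenvectors give P = [[−5, −3], [2, 1]] with P⁻¹ = [[1, 3], [−2, −5]], and T = P·diag(−2, 3)·P⁻¹.
Then T⁷ = P·diag(−128, 2187)·P⁻¹ = [[640, −6561], [−256, 2187]] · [[1, 3], [−2, −5]] = [[13762, 34725], [−4630, −11703]].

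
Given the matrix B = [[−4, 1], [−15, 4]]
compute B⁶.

B² = I (check: tr B = 0 and det B = −1), so B⁶ = I since 6 is even.

[[1, 0], [0, 1]]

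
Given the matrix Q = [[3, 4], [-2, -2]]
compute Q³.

Q² = [[1, 4], [-2, -4]]
Q³ = [[-5, -4], [2, 0]]

[[-5, -4], [2, 0]]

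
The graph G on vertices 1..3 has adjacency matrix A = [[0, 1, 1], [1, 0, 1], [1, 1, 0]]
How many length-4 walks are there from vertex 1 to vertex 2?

5

The number of length-4 walks from vertex 1 to vertex 2 is entry (1,2) of A⁴, where A is the adjacency matrix.
A² = [[2, 1, 1], [1, 2, 1], [1, 1, 2]]
A³ = [[2, 3, 3], [3, 2, 3], [3, 3, 2]]
A⁴ = [[6, 5, 5], [5, 6, 5], [5, 5, 6]]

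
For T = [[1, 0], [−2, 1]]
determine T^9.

[[1, 0], [−18, 1]]

T = I + N where N = [[0, 0], [−2, 0]] is strictly lower-triangular, so N^2 = 0.
(I + N)^9 = I + 9·N = [[1, 0], [−18, 1]].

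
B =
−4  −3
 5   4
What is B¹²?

B² = I (check: tr B = 0 and det B = −1), so B¹² = I since 12 is even.

[[1, 0], [0, 1]]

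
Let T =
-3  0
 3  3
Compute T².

[[9, 0], [0, 9]]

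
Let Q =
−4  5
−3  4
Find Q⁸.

[[1, 0], [0, 1]]

Q² = I (check: tr Q = 0 and det Q = −1), so Q⁸ = I since 8 is even.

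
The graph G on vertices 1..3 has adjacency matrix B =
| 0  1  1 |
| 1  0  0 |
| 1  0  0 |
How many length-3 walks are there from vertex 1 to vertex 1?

0

The number of length-3 walks from vertex 1 to vertex 1 is entry (1,1) of B³, where B is the adjacency matrix.
B² = [[2, 0, 0], [0, 1, 1], [0, 1, 1]]
B³ = [[0, 2, 2], [2, 0, 0], [2, 0, 0]]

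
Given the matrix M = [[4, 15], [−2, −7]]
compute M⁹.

[[2554, 7665], [−1022, −3067]]

tr M = −3 and det M = 2, so the characteristic polynomial is λ² − (−3)λ + (2) with roots −2 and −1.
Eigenvectors give P = [[5, −3], [−2, 1]] with P⁻¹ = [[−1, −3], [−2, −5]], and M = P·diag(−2, −1)·P⁻¹.
Then M⁹ = P·diag(−512, −1)·P⁻¹ = [[−2560, 3], [1024, −1]] · [[−1, −3], [−2, −5]] = [[2554, 7665], [−1022, −3067]].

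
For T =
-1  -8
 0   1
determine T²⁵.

[[-1, -8], [0, 1]]

T² = I (check: tr T = 0 and det T = -1), so T²⁵ = T since 25 is odd.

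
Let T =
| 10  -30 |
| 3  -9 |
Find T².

T² = T (a projection; rank 1, trace 1), so T² = T.

[[10, -30], [3, -9]]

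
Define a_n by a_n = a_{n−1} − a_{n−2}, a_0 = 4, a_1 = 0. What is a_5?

With companion matrix C = [[1, −1], [1, 0]], [a_n, a_{n−1}]ᵀ = C·[a_{n−1}, a_{n−2}]ᵀ, so [a_5, a_4]ᵀ = C^4·[a_1, a_0]ᵀ.
C^4 = [[−1, 1], [−1, 0]], giving [a_5, a_4]ᵀ = [[4], [0]].

4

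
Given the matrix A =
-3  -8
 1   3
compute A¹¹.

A² = I (check: tr A = 0 and det A = -1), so A¹¹ = A since 11 is odd.

[[-3, -8], [1, 3]]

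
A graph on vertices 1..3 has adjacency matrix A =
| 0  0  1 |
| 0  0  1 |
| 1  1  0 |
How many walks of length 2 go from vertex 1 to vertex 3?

0

The number of length-2 walks from vertex 1 to vertex 3 is entry (1,3) of A², where A is the adjacency matrix.
A² = [[1, 1, 0], [1, 1, 0], [0, 0, 2]]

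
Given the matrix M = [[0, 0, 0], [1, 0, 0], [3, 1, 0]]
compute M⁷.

M is strictly triangular, hence nilpotent: M³ = 0, so M⁷ = 0.

[[0, 0, 0], [0, 0, 0], [0, 0, 0]]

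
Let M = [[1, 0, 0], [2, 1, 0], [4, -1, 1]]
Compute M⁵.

[[1, 0, 0], [10, 1, 0], [0, -5, 1]]

M = I + N where N = [[0, 0, 0], [2, 0, 0], [4, -1, 0]] is strictly lower-triangular, so N³ = 0.
(I + N)⁵ = I + 5·N + 10·N² = [[1, 0, 0], [10, 1, 0], [0, -5, 1]].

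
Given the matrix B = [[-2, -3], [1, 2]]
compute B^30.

B² = I (check: tr B = 0 and det B = -1), so B^30 = I since 30 is even.

[[1, 0], [0, 1]]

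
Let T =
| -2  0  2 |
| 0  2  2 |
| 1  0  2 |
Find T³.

T² = [[6, 0, 0], [2, 4, 8], [0, 0, 6]]
T³ = [[-12, 0, 12], [4, 8, 28], [6, 0, 12]]

[[-12, 0, 12], [4, 8, 28], [6, 0, 12]]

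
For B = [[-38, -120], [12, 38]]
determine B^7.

[[-2432, -7680], [768, 2432]]

tr B = 0 and det B = -4, so the characteristic polynomial is λ² − (0)λ + (-4) with roots 2 and -2.
Eigenvectors give P = [[3, -10], [-1, 3]] with P⁻¹ = [[-3, -10], [-1, -3]], and B = P·diag(2, -2)·P⁻¹.
Then B^7 = P·diag(128, -128)·P⁻¹ = [[384, 1280], [-128, -384]] · [[-3, -10], [-1, -3]] = [[-2432, -7680], [768, 2432]].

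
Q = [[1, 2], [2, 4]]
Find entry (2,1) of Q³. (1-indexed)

Q² = [[5, 10], [10, 20]]
Q³ = [[25, 50], [50, 100]]

50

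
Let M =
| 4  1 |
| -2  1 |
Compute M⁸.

[[12866, 6305], [-12610, -6049]]

tr M = 5 and det M = 6, so the characteristic polynomial is λ² − (5)λ + (6) with roots 3 and 2.
Eigenvectors give P = [[-1, 1], [1, -2]] with P⁻¹ = [[-2, -1], [-1, -1]], and M = P·diag(3, 2)·P⁻¹.
Then M⁸ = P·diag(6561, 256)·P⁻¹ = [[-6561, 256], [6561, -512]] · [[-2, -1], [-1, -1]] = [[12866, 6305], [-12610, -6049]].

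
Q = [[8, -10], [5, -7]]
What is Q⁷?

[[4502, -4630], [2315, -2443]]

tr Q = 1 and det Q = -6, so the characteristic polynomial is λ² − (1)λ + (-6) with roots 3 and -2.
Eigenvectors give P = [[2, 1], [1, 1]] with P⁻¹ = [[1, -1], [-1, 2]], and Q = P·diag(3, -2)·P⁻¹.
Then Q⁷ = P·diag(2187, -128)·P⁻¹ = [[4374, -128], [2187, -128]] · [[1, -1], [-1, 2]] = [[4502, -4630], [2315, -2443]].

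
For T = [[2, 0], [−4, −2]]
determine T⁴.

[[16, 0], [0, 16]]

tr T = 0 and det T = −4, so the characteristic polynomial is λ² − (0)λ + (−4) with roots 2 and −2.
Eigenvectors give P = [[−1, 0], [1, 1]] with P⁻¹ = [[−1, 0], [1, 1]], and T = P·diag(2, −2)·P⁻¹.
Then T⁴ = P·diag(16, 16)·P⁻¹ = [[−16, 0], [16, 16]] · [[−1, 0], [1, 1]] = [[16, 0], [0, 16]].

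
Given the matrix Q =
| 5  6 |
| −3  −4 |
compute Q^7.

[[257, 258], [−129, −130]]

tr Q = 1 and det Q = −2, so the characteristic polynomial is λ² − (1)λ + (−2) with roots −1 and 2.
Eigenvectors give P = [[−1, 2], [1, −1]] with P⁻¹ = [[1, 2], [1, 1]], and Q = P·diag(−1, 2)·P⁻¹.
Then Q^7 = P·diag(−1, 128)·P⁻¹ = [[1, 256], [−1, −128]] · [[1, 2], [1, 1]] = [[257, 258], [−129, −130]].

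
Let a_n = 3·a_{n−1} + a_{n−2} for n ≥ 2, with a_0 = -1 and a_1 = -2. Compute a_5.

With companion matrix Q = [[3, 1], [1, 0]], [a_n, a_{n−1}]ᵀ = Q·[a_{n−1}, a_{n−2}]ᵀ, so [a_5, a_4]ᵀ = Q⁴·[a_1, a_0]ᵀ.
Q⁴ = [[109, 33], [33, 10]], giving [a_5, a_4]ᵀ = [[-251], [-76]].

-251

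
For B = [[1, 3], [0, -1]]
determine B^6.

B² = I (check: tr B = 0 and det B = -1), so B^6 = I since 6 is even.

[[1, 0], [0, 1]]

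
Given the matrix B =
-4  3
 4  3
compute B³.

B² = [[28, -3], [-4, 21]]
B³ = [[-124, 75], [100, 51]]

[[-124, 75], [100, 51]]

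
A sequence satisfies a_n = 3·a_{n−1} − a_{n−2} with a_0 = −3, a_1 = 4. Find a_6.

With companion matrix C = [[3, −1], [1, 0]], [a_n, a_{n−1}]ᵀ = C·[a_{n−1}, a_{n−2}]ᵀ, so [a_6, a_5]ᵀ = C⁵·[a_1, a_0]ᵀ.
C⁵ = [[144, −55], [55, −21]], giving [a_6, a_5]ᵀ = [[741], [283]].

741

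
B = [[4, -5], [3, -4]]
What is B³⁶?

B² = I (check: tr B = 0 and det B = -1), so B³⁶ = I since 36 is even.

[[1, 0], [0, 1]]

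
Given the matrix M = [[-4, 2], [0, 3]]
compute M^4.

M^2 = [[16, -2], [0, 9]]
M^3 = [[-64, 26], [0, 27]]
M^4 = [[256, -50], [0, 81]]

[[256, -50], [0, 81]]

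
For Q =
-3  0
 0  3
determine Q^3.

Q^2 = [[9, 0], [0, 9]]
Q^3 = [[-27, 0], [0, 27]]

[[-27, 0], [0, 27]]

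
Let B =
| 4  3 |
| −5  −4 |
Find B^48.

B² = I (check: tr B = 0 and det B = −1), so B^48 = I since 48 is even.

[[1, 0], [0, 1]]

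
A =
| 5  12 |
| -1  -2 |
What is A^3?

[[29, 84], [-7, -20]]

tr A = 3 and det A = 2, so the characteristic polynomial is λ² − (3)λ + (2) with roots 1 and 2.
Eigenvectors give P = [[-3, 4], [1, -1]] with P⁻¹ = [[1, 4], [1, 3]], and A = P·diag(1, 2)·P⁻¹.
Then A^3 = P·diag(1, 8)·P⁻¹ = [[-3, 32], [1, -8]] · [[1, 4], [1, 3]] = [[29, 84], [-7, -20]].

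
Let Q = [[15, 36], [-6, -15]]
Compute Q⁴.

tr Q = 0 and det Q = -9, so the characteristic polynomial is λ² − (0)λ + (-9) with roots 3 and -3.
Eigenvectors give P = [[-3, -2], [1, 1]] with P⁻¹ = [[-1, -2], [1, 3]], and Q = P·diag(3, -3)·P⁻¹.
Then Q⁴ = P·diag(81, 81)·P⁻¹ = [[-243, -162], [81, 81]] · [[-1, -2], [1, 3]] = [[81, 0], [0, 81]].

[[81, 0], [0, 81]]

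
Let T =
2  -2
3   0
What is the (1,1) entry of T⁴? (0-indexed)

12

T² = [[-2, -4], [6, -6]]
T³ = [[-16, 4], [-6, -12]]
T⁴ = [[-20, 32], [-48, 12]]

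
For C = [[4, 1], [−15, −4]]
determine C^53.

[[4, 1], [−15, −4]]

C² = I (check: tr C = 0 and det C = −1), so C^53 = C since 53 is odd.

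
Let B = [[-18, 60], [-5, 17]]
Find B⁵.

[[-1068, 3300], [-275, 857]]

tr B = -1 and det B = -6, so the characteristic polynomial is λ² − (-1)λ + (-6) with roots 2 and -3.
Eigenvectors give P = [[3, -4], [1, -1]] with P⁻¹ = [[-1, 4], [-1, 3]], and B = P·diag(2, -3)·P⁻¹.
Then B⁵ = P·diag(32, -243)·P⁻¹ = [[96, 972], [32, 243]] · [[-1, 4], [-1, 3]] = [[-1068, 3300], [-275, 857]].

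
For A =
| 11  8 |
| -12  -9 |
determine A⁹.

[[59051, 39368], [-59052, -39369]]

tr A = 2 and det A = -3, so the characteristic polynomial is λ² − (2)λ + (-3) with roots -1 and 3.
Eigenvectors give P = [[-2, -1], [3, 1]] with P⁻¹ = [[1, 1], [-3, -2]], and A = P·diag(-1, 3)·P⁻¹.
Then A⁹ = P·diag(-1, 19683)·P⁻¹ = [[2, -19683], [-3, 19683]] · [[1, 1], [-3, -2]] = [[59051, 39368], [-59052, -39369]].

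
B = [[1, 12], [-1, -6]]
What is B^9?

[[57001, 230052], [-19171, -77196]]

tr B = -5 and det B = 6, so the characteristic polynomial is λ² − (-5)λ + (6) with roots -3 and -2.
Eigenvectors give P = [[-3, 4], [1, -1]] with P⁻¹ = [[1, 4], [1, 3]], and B = P·diag(-3, -2)·P⁻¹.
Then B^9 = P·diag(-19683, -512)·P⁻¹ = [[59049, -2048], [-19683, 512]] · [[1, 4], [1, 3]] = [[57001, 230052], [-19171, -77196]].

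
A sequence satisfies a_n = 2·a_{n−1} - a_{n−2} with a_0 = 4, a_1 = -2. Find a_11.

With companion matrix B = [[2, -1], [1, 0]], [a_n, a_{n−1}]ᵀ = B·[a_{n−1}, a_{n−2}]ᵀ, so [a_11, a_10]ᵀ = B^10·[a_1, a_0]ᵀ.
B^10 = [[11, -10], [10, -9]], giving [a_11, a_10]ᵀ = [[-62], [-56]].

-62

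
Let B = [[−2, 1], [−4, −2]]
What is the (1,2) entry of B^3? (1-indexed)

8

B^2 = [[0, −4], [16, 0]]
B^3 = [[16, 8], [−32, 16]]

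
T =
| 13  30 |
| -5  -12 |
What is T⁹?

[[60073, 121170], [-20195, -40902]]

tr T = 1 and det T = -6, so the characteristic polynomial is λ² − (1)λ + (-6) with roots 3 and -2.
Eigenvectors give P = [[3, -2], [-1, 1]] with P⁻¹ = [[1, 2], [1, 3]], and T = P·diag(3, -2)·P⁻¹.
Then T⁹ = P·diag(19683, -512)·P⁻¹ = [[59049, 1024], [-19683, -512]] · [[1, 2], [1, 3]] = [[60073, 121170], [-20195, -40902]].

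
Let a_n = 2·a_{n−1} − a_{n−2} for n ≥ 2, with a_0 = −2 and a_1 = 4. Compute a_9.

52

With companion matrix T = [[2, −1], [1, 0]], [a_n, a_{n−1}]ᵀ = T·[a_{n−1}, a_{n−2}]ᵀ, so [a_9, a_8]ᵀ = T^8·[a_1, a_0]ᵀ.
T^8 = [[9, −8], [8, −7]], giving [a_9, a_8]ᵀ = [[52], [46]].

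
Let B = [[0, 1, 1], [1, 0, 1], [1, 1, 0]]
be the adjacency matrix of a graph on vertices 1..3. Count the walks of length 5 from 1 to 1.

10

The number of length-5 walks from vertex 1 to vertex 1 is entry (1,1) of B⁵, where B is the adjacency matrix.
B² = [[2, 1, 1], [1, 2, 1], [1, 1, 2]]
B³ = [[2, 3, 3], [3, 2, 3], [3, 3, 2]]
B⁴ = [[6, 5, 5], [5, 6, 5], [5, 5, 6]]
B⁵ = [[10, 11, 11], [11, 10, 11], [11, 11, 10]]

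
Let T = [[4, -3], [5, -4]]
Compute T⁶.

[[1, 0], [0, 1]]

T² = I (check: tr T = 0 and det T = -1), so T⁶ = I since 6 is even.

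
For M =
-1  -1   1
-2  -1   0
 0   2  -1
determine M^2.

[[3, 4, -2], [4, 3, -2], [-4, -4, 1]]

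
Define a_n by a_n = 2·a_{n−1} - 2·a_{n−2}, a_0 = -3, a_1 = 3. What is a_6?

With companion matrix A = [[2, -2], [1, 0]], [a_n, a_{n−1}]ᵀ = A·[a_{n−1}, a_{n−2}]ᵀ, so [a_6, a_5]ᵀ = A⁵·[a_1, a_0]ᵀ.
A⁵ = [[-8, 8], [-4, 0]], giving [a_6, a_5]ᵀ = [[-48], [-12]].

-48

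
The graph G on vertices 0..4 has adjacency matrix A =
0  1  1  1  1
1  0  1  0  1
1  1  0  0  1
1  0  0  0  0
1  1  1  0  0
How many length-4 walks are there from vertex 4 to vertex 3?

The number of length-4 walks from vertex 4 to vertex 3 is entry (4,3) of A⁴, where A is the adjacency matrix.
A² = [[4, 2, 2, 0, 2], [2, 3, 2, 1, 2], [2, 2, 3, 1, 2], [0, 1, 1, 1, 1], [2, 2, 2, 1, 3]]
A³ = [[6, 8, 8, 4, 8], [8, 6, 7, 2, 7], [8, 7, 6, 2, 7], [4, 2, 2, 0, 2], [8, 7, 7, 2, 6]]
A⁴ = [[28, 22, 22, 6, 22], [22, 22, 21, 8, 21], [22, 21, 22, 8, 21], [6, 8, 8, 4, 8], [22, 21, 21, 8, 22]]

8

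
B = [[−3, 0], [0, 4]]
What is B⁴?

[[81, 0], [0, 256]]

B² = [[9, 0], [0, 16]]
B³ = [[−27, 0], [0, 64]]
B⁴ = [[81, 0], [0, 256]]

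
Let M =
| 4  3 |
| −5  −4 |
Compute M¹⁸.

[[1, 0], [0, 1]]

M² = I (check: tr M = 0 and det M = −1), so M¹⁸ = I since 18 is even.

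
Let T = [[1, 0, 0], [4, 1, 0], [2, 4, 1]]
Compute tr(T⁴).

3

T = I + N where N = [[0, 0, 0], [4, 0, 0], [2, 4, 0]] is strictly lower-triangular, so N³ = 0.
(I + N)⁴ = I + 4·N + 6·N² = [[1, 0, 0], [16, 1, 0], [104, 16, 1]].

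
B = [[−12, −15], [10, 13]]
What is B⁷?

[[−4758, −6945], [4630, 6817]]

tr B = 1 and det B = −6, so the characteristic polynomial is λ² − (1)λ + (−6) with roots −2 and 3.
Eigenvectors give P = [[3, −1], [−2, 1]] with P⁻¹ = [[1, 1], [2, 3]], and B = P·diag(−2, 3)·P⁻¹.
Then B⁷ = P·diag(−128, 2187)·P⁻¹ = [[−384, −2187], [256, 2187]] · [[1, 1], [2, 3]] = [[−4758, −6945], [4630, 6817]].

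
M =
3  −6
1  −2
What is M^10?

M² = M (a projection; rank 1, trace 1), so M^10 = M.

[[3, −6], [1, −2]]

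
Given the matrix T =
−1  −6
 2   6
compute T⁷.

[[−6049, −12354], [4118, 8364]]

tr T = 5 and det T = 6, so the characteristic polynomial is λ² − (5)λ + (6) with roots 2 and 3.
Eigenvectors give P = [[−2, −3], [1, 2]] with P⁻¹ = [[−2, −3], [1, 2]], and T = P·diag(2, 3)·P⁻¹.
Then T⁷ = P·diag(128, 2187)·P⁻¹ = [[−256, −6561], [128, 4374]] · [[−2, −3], [1, 2]] = [[−6049, −12354], [4118, 8364]].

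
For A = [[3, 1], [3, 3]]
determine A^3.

A^2 = [[12, 6], [18, 12]]
A^3 = [[54, 30], [90, 54]]

[[54, 30], [90, 54]]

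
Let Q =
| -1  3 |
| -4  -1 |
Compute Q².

[[-11, -6], [8, -11]]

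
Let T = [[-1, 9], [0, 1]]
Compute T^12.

T² = I (check: tr T = 0 and det T = -1), so T^12 = I since 12 is even.

[[1, 0], [0, 1]]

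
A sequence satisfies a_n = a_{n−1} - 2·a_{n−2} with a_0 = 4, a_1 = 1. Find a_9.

With companion matrix C = [[1, -2], [1, 0]], [a_n, a_{n−1}]ᵀ = C·[a_{n−1}, a_{n−2}]ᵀ, so [a_9, a_8]ᵀ = C^8·[a_1, a_0]ᵀ.
C^8 = [[-17, 6], [-3, -14]], giving [a_9, a_8]ᵀ = [[7], [-59]].

7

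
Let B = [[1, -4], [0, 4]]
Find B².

[[1, -20], [0, 16]]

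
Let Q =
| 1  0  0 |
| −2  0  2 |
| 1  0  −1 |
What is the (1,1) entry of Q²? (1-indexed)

1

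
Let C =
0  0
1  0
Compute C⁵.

[[0, 0], [0, 0]]

C is strictly triangular, hence nilpotent: C² = 0, so C⁵ = 0.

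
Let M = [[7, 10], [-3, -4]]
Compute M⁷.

[[763, 1270], [-381, -634]]

tr M = 3 and det M = 2, so the characteristic polynomial is λ² − (3)λ + (2) with roots 2 and 1.
Eigenvectors give P = [[2, -5], [-1, 3]] with P⁻¹ = [[3, 5], [1, 2]], and M = P·diag(2, 1)·P⁻¹.
Then M⁷ = P·diag(128, 1)·P⁻¹ = [[256, -5], [-128, 3]] · [[3, 5], [1, 2]] = [[763, 1270], [-381, -634]].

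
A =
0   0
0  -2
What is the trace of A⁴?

A² = [[0, 0], [0, 4]]
A³ = [[0, 0], [0, -8]]
A⁴ = [[0, 0], [0, 16]]

16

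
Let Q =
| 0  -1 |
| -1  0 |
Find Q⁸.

[[1, 0], [0, 1]]

Q² = I (check: tr Q = 0 and det Q = -1), so Q⁸ = I since 8 is even.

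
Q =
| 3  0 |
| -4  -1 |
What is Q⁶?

[[729, 0], [-728, 1]]

tr Q = 2 and det Q = -3, so the characteristic polynomial is λ² − (2)λ + (-3) with roots 3 and -1.
Eigenvectors give P = [[1, 0], [-1, -1]] with P⁻¹ = [[1, 0], [-1, -1]], and Q = P·diag(3, -1)·P⁻¹.
Then Q⁶ = P·diag(729, 1)·P⁻¹ = [[729, 0], [-729, -1]] · [[1, 0], [-1, -1]] = [[729, 0], [-728, 1]].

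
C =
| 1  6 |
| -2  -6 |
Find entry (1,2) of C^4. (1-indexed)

-390

tr C = -5 and det C = 6, so the characteristic polynomial is λ² − (-5)λ + (6) with roots -2 and -3.
Eigenvectors give P = [[-2, -3], [1, 2]] with P⁻¹ = [[-2, -3], [1, 2]], and C = P·diag(-2, -3)·P⁻¹.
Then C^4 = P·diag(16, 81)·P⁻¹ = [[-32, -243], [16, 162]] · [[-2, -3], [1, 2]] = [[-179, -390], [130, 276]].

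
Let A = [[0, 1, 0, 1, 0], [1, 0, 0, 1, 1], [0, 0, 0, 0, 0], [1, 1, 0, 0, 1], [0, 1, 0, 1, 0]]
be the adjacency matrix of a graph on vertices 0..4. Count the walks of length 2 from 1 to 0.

1

The number of length-2 walks from vertex 1 to vertex 0 is entry (1,0) of A², where A is the adjacency matrix.
A² = [[2, 1, 0, 1, 2], [1, 3, 0, 2, 1], [0, 0, 0, 0, 0], [1, 2, 0, 3, 1], [2, 1, 0, 1, 2]]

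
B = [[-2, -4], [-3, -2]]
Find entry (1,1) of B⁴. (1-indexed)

448

B² = [[16, 16], [12, 16]]
B³ = [[-80, -96], [-72, -80]]
B⁴ = [[448, 512], [384, 448]]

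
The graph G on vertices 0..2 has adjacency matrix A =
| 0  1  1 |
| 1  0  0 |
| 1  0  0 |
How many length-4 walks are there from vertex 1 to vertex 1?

2

The number of length-4 walks from vertex 1 to vertex 1 is entry (1,1) of A^4, where A is the adjacency matrix.
A^2 = [[2, 0, 0], [0, 1, 1], [0, 1, 1]]
A^3 = [[0, 2, 2], [2, 0, 0], [2, 0, 0]]
A^4 = [[4, 0, 0], [0, 2, 2], [0, 2, 2]]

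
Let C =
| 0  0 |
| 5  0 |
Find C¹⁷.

C is strictly triangular, hence nilpotent: C² = 0, so C¹⁷ = 0.

[[0, 0], [0, 0]]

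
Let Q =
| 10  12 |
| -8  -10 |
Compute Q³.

[[40, 48], [-32, -40]]

tr Q = 0 and det Q = -4, so the characteristic polynomial is λ² − (0)λ + (-4) with roots -2 and 2.
Eigenvectors give P = [[1, 3], [-1, -2]] with P⁻¹ = [[-2, -3], [1, 1]], and Q = P·diag(-2, 2)·P⁻¹.
Then Q³ = P·diag(-8, 8)·P⁻¹ = [[-8, 24], [8, -16]] · [[-2, -3], [1, 1]] = [[40, 48], [-32, -40]].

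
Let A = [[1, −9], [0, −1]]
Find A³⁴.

[[1, 0], [0, 1]]

A² = I (check: tr A = 0 and det A = −1), so A³⁴ = I since 34 is even.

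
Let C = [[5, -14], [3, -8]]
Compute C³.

tr C = -3 and det C = 2, so the characteristic polynomial is λ² − (-3)λ + (2) with roots -2 and -1.
Eigenvectors give P = [[-2, -7], [-1, -3]] with P⁻¹ = [[3, -7], [-1, 2]], and C = P·diag(-2, -1)·P⁻¹.
Then C³ = P·diag(-8, -1)·P⁻¹ = [[16, 7], [8, 3]] · [[3, -7], [-1, 2]] = [[41, -98], [21, -50]].

[[41, -98], [21, -50]]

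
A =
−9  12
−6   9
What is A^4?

tr A = 0 and det A = −9, so the characteristic polynomial is λ² − (0)λ + (−9) with roots −3 and 3.
Eigenvectors give P = [[2, 1], [1, 1]] with P⁻¹ = [[1, −1], [−1, 2]], and A = P·diag(−3, 3)·P⁻¹.
Then A^4 = P·diag(81, 81)·P⁻¹ = [[162, 81], [81, 81]] · [[1, −1], [−1, 2]] = [[81, 0], [0, 81]].

[[81, 0], [0, 81]]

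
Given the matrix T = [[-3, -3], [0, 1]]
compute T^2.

[[9, 6], [0, 1]]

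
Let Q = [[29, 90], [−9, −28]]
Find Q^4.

[[151, 450], [−45, −134]]

tr Q = 1 and det Q = −2, so the characteristic polynomial is λ² − (1)λ + (−2) with roots 2 and −1.
Eigenvectors give P = [[−10, −3], [3, 1]] with P⁻¹ = [[−1, −3], [3, 10]], and Q = P·diag(2, −1)·P⁻¹.
Then Q^4 = P·diag(16, 1)·P⁻¹ = [[−160, −3], [48, 1]] · [[−1, −3], [3, 10]] = [[151, 450], [−45, −134]].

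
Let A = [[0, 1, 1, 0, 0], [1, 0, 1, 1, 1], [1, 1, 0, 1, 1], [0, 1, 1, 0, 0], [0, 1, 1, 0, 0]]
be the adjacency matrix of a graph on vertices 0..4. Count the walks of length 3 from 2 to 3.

7

The number of length-3 walks from vertex 2 to vertex 3 is entry (2,3) of A³, where A is the adjacency matrix.
A² = [[2, 1, 1, 2, 2], [1, 4, 3, 1, 1], [1, 3, 4, 1, 1], [2, 1, 1, 2, 2], [2, 1, 1, 2, 2]]
A³ = [[2, 7, 7, 2, 2], [7, 6, 7, 7, 7], [7, 7, 6, 7, 7], [2, 7, 7, 2, 2], [2, 7, 7, 2, 2]]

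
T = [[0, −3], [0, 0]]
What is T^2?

T is strictly triangular, hence nilpotent: T^2 = 0, so T^2 = 0.

[[0, 0], [0, 0]]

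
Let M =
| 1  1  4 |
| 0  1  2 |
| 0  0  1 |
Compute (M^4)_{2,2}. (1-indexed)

1

M = I + N where N = [[0, 1, 4], [0, 0, 2], [0, 0, 0]] is strictly upper-triangular, so N^3 = 0.
(I + N)^4 = I + 4·N + 6·N^2 = [[1, 4, 28], [0, 1, 8], [0, 0, 1]].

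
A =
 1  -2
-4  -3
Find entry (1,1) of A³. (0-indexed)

A² = [[9, 4], [8, 17]]
A³ = [[-7, -30], [-60, -67]]

-67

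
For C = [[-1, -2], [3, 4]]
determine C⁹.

tr C = 3 and det C = 2, so the characteristic polynomial is λ² − (3)λ + (2) with roots 1 and 2.
Eigenvectors give P = [[-1, 2], [1, -3]] with P⁻¹ = [[-3, -2], [-1, -1]], and C = P·diag(1, 2)·P⁻¹.
Then C⁹ = P·diag(1, 512)·P⁻¹ = [[-1, 1024], [1, -1536]] · [[-3, -2], [-1, -1]] = [[-1021, -1022], [1533, 1534]].

[[-1021, -1022], [1533, 1534]]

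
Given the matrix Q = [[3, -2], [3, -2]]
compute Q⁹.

Q² = Q (a projection; rank 1, trace 1), so Q⁹ = Q.

[[3, -2], [3, -2]]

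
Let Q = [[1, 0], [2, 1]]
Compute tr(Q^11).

2

Q = I + N where N = [[0, 0], [2, 0]] is strictly lower-triangular, so N^2 = 0.
(I + N)^11 = I + 11·N = [[1, 0], [22, 1]].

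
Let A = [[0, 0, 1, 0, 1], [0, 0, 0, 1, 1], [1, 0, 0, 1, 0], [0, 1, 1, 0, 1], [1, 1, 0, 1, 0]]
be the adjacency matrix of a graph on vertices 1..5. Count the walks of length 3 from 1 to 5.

The number of length-3 walks from vertex 1 to vertex 5 is entry (1,5) of A³, where A is the adjacency matrix.
A² = [[2, 1, 0, 2, 0], [1, 2, 1, 1, 1], [0, 1, 2, 0, 2], [2, 1, 0, 3, 1], [0, 1, 2, 1, 3]]
A³ = [[0, 2, 4, 1, 5], [2, 2, 2, 4, 4], [4, 2, 0, 5, 1], [1, 4, 5, 2, 6], [5, 4, 1, 6, 2]]

5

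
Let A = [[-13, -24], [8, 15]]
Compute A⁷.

[[-6565, -13128], [4376, 8751]]

tr A = 2 and det A = -3, so the characteristic polynomial is λ² − (2)λ + (-3) with roots 3 and -1.
Eigenvectors give P = [[3, 2], [-2, -1]] with P⁻¹ = [[-1, -2], [2, 3]], and A = P·diag(3, -1)·P⁻¹.
Then A⁷ = P·diag(2187, -1)·P⁻¹ = [[6561, -2], [-4374, 1]] · [[-1, -2], [2, 3]] = [[-6565, -13128], [4376, 8751]].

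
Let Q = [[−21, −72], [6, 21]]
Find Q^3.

[[−189, −648], [54, 189]]

tr Q = 0 and det Q = −9, so the characteristic polynomial is λ² − (0)λ + (−9) with roots 3 and −3.
Eigenvectors give P = [[−3, 4], [1, −1]] with P⁻¹ = [[1, 4], [1, 3]], and Q = P·diag(3, −3)·P⁻¹.
Then Q^3 = P·diag(27, −27)·P⁻¹ = [[−81, −108], [27, 27]] · [[1, 4], [1, 3]] = [[−189, −648], [54, 189]].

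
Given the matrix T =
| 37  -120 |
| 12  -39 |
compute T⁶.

[[-6551, 21840], [-2184, 7281]]

tr T = -2 and det T = -3, so the characteristic polynomial is λ² − (-2)λ + (-3) with roots -3 and 1.
Eigenvectors give P = [[3, 10], [1, 3]] with P⁻¹ = [[-3, 10], [1, -3]], and T = P·diag(-3, 1)·P⁻¹.
Then T⁶ = P·diag(729, 1)·P⁻¹ = [[2187, 10], [729, 3]] · [[-3, 10], [1, -3]] = [[-6551, 21840], [-2184, 7281]].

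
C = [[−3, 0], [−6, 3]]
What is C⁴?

tr C = 0 and det C = −9, so the characteristic polynomial is λ² − (0)λ + (−9) with roots 3 and −3.
Eigenvectors give P = [[0, −1], [1, −1]] with P⁻¹ = [[−1, 1], [−1, 0]], and C = P·diag(3, −3)·P⁻¹.
Then C⁴ = P·diag(81, 81)·P⁻¹ = [[0, −81], [81, −81]] · [[−1, 1], [−1, 0]] = [[81, 0], [0, 81]].

[[81, 0], [0, 81]]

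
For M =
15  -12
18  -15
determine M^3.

[[135, -108], [162, -135]]

tr M = 0 and det M = -9, so the characteristic polynomial is λ² − (0)λ + (-9) with roots -3 and 3.
Eigenvectors give P = [[-2, 1], [-3, 1]] with P⁻¹ = [[1, -1], [3, -2]], and M = P·diag(-3, 3)·P⁻¹.
Then M^3 = P·diag(-27, 27)·P⁻¹ = [[54, 27], [81, 27]] · [[1, -1], [3, -2]] = [[135, -108], [162, -135]].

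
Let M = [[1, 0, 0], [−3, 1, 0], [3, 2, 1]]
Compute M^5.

M = I + N where N = [[0, 0, 0], [−3, 0, 0], [3, 2, 0]] is strictly lower-triangular, so N^3 = 0.
(I + N)^5 = I + 5·N + 10·N^2 = [[1, 0, 0], [−15, 1, 0], [−45, 10, 1]].

[[1, 0, 0], [−15, 1, 0], [−45, 10, 1]]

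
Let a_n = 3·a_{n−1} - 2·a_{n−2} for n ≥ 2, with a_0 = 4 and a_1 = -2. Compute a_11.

-12278

With companion matrix B = [[3, -2], [1, 0]], [a_n, a_{n−1}]ᵀ = B·[a_{n−1}, a_{n−2}]ᵀ, so [a_11, a_10]ᵀ = B^10·[a_1, a_0]ᵀ.
B^10 = [[2047, -2046], [1023, -1022]], giving [a_11, a_10]ᵀ = [[-12278], [-6134]].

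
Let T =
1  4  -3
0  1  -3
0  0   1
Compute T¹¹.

[[1, 44, -693], [0, 1, -33], [0, 0, 1]]

T = I + N where N = [[0, 4, -3], [0, 0, -3], [0, 0, 0]] is strictly upper-triangular, so N³ = 0.
(I + N)¹¹ = I + 11·N + 55·N² = [[1, 44, -693], [0, 1, -33], [0, 0, 1]].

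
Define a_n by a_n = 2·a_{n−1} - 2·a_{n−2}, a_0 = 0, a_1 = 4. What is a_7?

With companion matrix M = [[2, -2], [1, 0]], [a_n, a_{n−1}]ᵀ = M·[a_{n−1}, a_{n−2}]ᵀ, so [a_7, a_6]ᵀ = M^6·[a_1, a_0]ᵀ.
M^6 = [[-8, 16], [-8, 8]], giving [a_7, a_6]ᵀ = [[-32], [-32]].

-32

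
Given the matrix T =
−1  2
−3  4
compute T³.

tr T = 3 and det T = 2, so the characteristic polynomial is λ² − (3)λ + (2) with roots 1 and 2.
Eigenvectors give P = [[1, −2], [1, −3]] with P⁻¹ = [[3, −2], [1, −1]], and T = P·diag(1, 2)·P⁻¹.
Then T³ = P·diag(1, 8)·P⁻¹ = [[1, −16], [1, −24]] · [[3, −2], [1, −1]] = [[−13, 14], [−21, 22]].

[[−13, 14], [−21, 22]]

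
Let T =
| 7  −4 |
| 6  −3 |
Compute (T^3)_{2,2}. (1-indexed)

−51

tr T = 4 and det T = 3, so the characteristic polynomial is λ² − (4)λ + (3) with roots 3 and 1.
Eigenvectors give P = [[1, −2], [1, −3]] with P⁻¹ = [[3, −2], [1, −1]], and T = P·diag(3, 1)·P⁻¹.
Then T^3 = P·diag(27, 1)·P⁻¹ = [[27, −2], [27, −3]] · [[3, −2], [1, −1]] = [[79, −52], [78, −51]].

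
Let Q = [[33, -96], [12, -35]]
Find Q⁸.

[[-52479, 157440], [-19680, 59041]]

tr Q = -2 and det Q = -3, so the characteristic polynomial is λ² − (-2)λ + (-3) with roots 1 and -3.
Eigenvectors give P = [[3, -8], [1, -3]] with P⁻¹ = [[3, -8], [1, -3]], and Q = P·diag(1, -3)·P⁻¹.
Then Q⁸ = P·diag(1, 6561)·P⁻¹ = [[3, -52488], [1, -19683]] · [[3, -8], [1, -3]] = [[-52479, 157440], [-19680, 59041]].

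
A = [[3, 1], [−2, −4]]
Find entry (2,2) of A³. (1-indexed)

−54

A² = [[7, −1], [2, 14]]
A³ = [[23, 11], [−22, −54]]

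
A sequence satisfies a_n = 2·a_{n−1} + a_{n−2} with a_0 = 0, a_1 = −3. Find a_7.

With companion matrix Q = [[2, 1], [1, 0]], [a_n, a_{n−1}]ᵀ = Q·[a_{n−1}, a_{n−2}]ᵀ, so [a_7, a_6]ᵀ = Q⁶·[a_1, a_0]ᵀ.
Q⁶ = [[169, 70], [70, 29]], giving [a_7, a_6]ᵀ = [[−507], [−210]].

−507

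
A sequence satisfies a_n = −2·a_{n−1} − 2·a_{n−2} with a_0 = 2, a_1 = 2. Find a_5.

−8

With companion matrix M = [[−2, −2], [1, 0]], [a_n, a_{n−1}]ᵀ = M·[a_{n−1}, a_{n−2}]ᵀ, so [a_5, a_4]ᵀ = M⁴·[a_1, a_0]ᵀ.
M⁴ = [[−4, 0], [0, −4]], giving [a_5, a_4]ᵀ = [[−8], [−8]].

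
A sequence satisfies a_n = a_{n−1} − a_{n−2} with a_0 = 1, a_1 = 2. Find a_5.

−1

With companion matrix M = [[1, −1], [1, 0]], [a_n, a_{n−1}]ᵀ = M·[a_{n−1}, a_{n−2}]ᵀ, so [a_5, a_4]ᵀ = M⁴·[a_1, a_0]ᵀ.
M⁴ = [[−1, 1], [−1, 0]], giving [a_5, a_4]ᵀ = [[−1], [−2]].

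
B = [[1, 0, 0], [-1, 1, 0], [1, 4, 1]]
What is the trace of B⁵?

3

B = I + N where N = [[0, 0, 0], [-1, 0, 0], [1, 4, 0]] is strictly lower-triangular, so N³ = 0.
(I + N)⁵ = I + 5·N + 10·N² = [[1, 0, 0], [-5, 1, 0], [-35, 20, 1]].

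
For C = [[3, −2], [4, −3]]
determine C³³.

C² = I (check: tr C = 0 and det C = −1), so C³³ = C since 33 is odd.

[[3, −2], [4, −3]]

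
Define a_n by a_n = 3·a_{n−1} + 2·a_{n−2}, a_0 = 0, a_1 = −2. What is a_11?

With companion matrix T = [[3, 2], [1, 0]], [a_n, a_{n−1}]ᵀ = T·[a_{n−1}, a_{n−2}]ᵀ, so [a_11, a_10]ᵀ = T^10·[a_1, a_0]ᵀ.
T^10 = [[283667, 159294], [79647, 44726]], giving [a_11, a_10]ᵀ = [[−567334], [−159294]].

−567334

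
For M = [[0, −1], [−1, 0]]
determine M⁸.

M² = I (check: tr M = 0 and det M = −1), so M⁸ = I since 8 is even.

[[1, 0], [0, 1]]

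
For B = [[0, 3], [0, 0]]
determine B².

B is strictly triangular, hence nilpotent: B² = 0, so B² = 0.

[[0, 0], [0, 0]]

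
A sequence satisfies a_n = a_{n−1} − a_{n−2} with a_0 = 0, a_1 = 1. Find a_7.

1

With companion matrix C = [[1, −1], [1, 0]], [a_n, a_{n−1}]ᵀ = C·[a_{n−1}, a_{n−2}]ᵀ, so [a_7, a_6]ᵀ = C^6·[a_1, a_0]ᵀ.
C^6 = [[1, 0], [0, 1]], giving [a_7, a_6]ᵀ = [[1], [0]].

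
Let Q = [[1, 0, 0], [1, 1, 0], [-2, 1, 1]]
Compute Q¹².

[[1, 0, 0], [12, 1, 0], [42, 12, 1]]

Q = I + N where N = [[0, 0, 0], [1, 0, 0], [-2, 1, 0]] is strictly lower-triangular, so N³ = 0.
(I + N)¹² = I + 12·N + 66·N² = [[1, 0, 0], [12, 1, 0], [42, 12, 1]].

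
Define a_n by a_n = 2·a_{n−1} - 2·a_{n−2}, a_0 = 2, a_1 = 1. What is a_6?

8

With companion matrix T = [[2, -2], [1, 0]], [a_n, a_{n−1}]ᵀ = T·[a_{n−1}, a_{n−2}]ᵀ, so [a_6, a_5]ᵀ = T⁵·[a_1, a_0]ᵀ.
T⁵ = [[-8, 8], [-4, 0]], giving [a_6, a_5]ᵀ = [[8], [-4]].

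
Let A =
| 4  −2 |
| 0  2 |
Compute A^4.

A^2 = [[16, −12], [0, 4]]
A^3 = [[64, −56], [0, 8]]
A^4 = [[256, −240], [0, 16]]

[[256, −240], [0, 16]]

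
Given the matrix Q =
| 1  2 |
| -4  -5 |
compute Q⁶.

[[-727, -728], [1456, 1457]]

tr Q = -4 and det Q = 3, so the characteristic polynomial is λ² − (-4)λ + (3) with roots -1 and -3.
Eigenvectors give P = [[-1, -1], [1, 2]] with P⁻¹ = [[-2, -1], [1, 1]], and Q = P·diag(-1, -3)·P⁻¹.
Then Q⁶ = P·diag(1, 729)·P⁻¹ = [[-1, -729], [1, 1458]] · [[-2, -1], [1, 1]] = [[-727, -728], [1456, 1457]].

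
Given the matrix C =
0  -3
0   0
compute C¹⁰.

[[0, 0], [0, 0]]

C is strictly triangular, hence nilpotent: C² = 0, so C¹⁰ = 0.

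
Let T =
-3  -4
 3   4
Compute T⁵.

[[-3, -4], [3, 4]]

T² = T (a projection; rank 1, trace 1), so T⁵ = T.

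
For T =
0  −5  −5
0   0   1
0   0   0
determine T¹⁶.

[[0, 0, 0], [0, 0, 0], [0, 0, 0]]

T is strictly triangular, hence nilpotent: T³ = 0, so T¹⁶ = 0.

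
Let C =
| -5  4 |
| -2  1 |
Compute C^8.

[[13121, -13120], [6560, -6559]]

tr C = -4 and det C = 3, so the characteristic polynomial is λ² − (-4)λ + (3) with roots -1 and -3.
Eigenvectors give P = [[-1, -2], [-1, -1]] with P⁻¹ = [[1, -2], [-1, 1]], and C = P·diag(-1, -3)·P⁻¹.
Then C^8 = P·diag(1, 6561)·P⁻¹ = [[-1, -13122], [-1, -6561]] · [[1, -2], [-1, 1]] = [[13121, -13120], [6560, -6559]].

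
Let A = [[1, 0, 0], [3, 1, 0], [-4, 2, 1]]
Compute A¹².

A = I + N where N = [[0, 0, 0], [3, 0, 0], [-4, 2, 0]] is strictly lower-triangular, so N³ = 0.
(I + N)¹² = I + 12·N + 66·N² = [[1, 0, 0], [36, 1, 0], [348, 24, 1]].

[[1, 0, 0], [36, 1, 0], [348, 24, 1]]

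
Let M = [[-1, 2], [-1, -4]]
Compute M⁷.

[[1931, 4118], [-2059, -4246]]

tr M = -5 and det M = 6, so the characteristic polynomial is λ² − (-5)λ + (6) with roots -2 and -3.
Eigenvectors give P = [[-2, -1], [1, 1]] with P⁻¹ = [[-1, -1], [1, 2]], and M = P·diag(-2, -3)·P⁻¹.
Then M⁷ = P·diag(-128, -2187)·P⁻¹ = [[256, 2187], [-128, -2187]] · [[-1, -1], [1, 2]] = [[1931, 4118], [-2059, -4246]].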